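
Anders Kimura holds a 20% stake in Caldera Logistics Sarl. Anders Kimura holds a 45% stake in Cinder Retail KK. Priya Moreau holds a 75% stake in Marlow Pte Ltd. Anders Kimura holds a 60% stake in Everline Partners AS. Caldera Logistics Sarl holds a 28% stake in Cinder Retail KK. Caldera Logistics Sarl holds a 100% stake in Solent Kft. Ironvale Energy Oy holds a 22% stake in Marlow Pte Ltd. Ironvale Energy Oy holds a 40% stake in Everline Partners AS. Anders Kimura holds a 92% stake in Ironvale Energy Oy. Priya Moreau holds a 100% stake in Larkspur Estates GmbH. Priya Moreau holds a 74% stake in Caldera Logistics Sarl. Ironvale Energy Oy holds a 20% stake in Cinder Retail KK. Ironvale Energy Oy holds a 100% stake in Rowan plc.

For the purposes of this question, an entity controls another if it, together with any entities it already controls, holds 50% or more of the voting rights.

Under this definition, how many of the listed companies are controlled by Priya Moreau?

4

Priya holds 74% of Caldera, so Priya controls Caldera.
Priya holds 75% of Marlow, so Priya controls Marlow.
Priya holds 100% of Larkspur, so Priya controls Larkspur.
Caldera holds 100% of Solent, so Priya controls Solent.
No other company's threshold is met.
Priya controls 4 companies.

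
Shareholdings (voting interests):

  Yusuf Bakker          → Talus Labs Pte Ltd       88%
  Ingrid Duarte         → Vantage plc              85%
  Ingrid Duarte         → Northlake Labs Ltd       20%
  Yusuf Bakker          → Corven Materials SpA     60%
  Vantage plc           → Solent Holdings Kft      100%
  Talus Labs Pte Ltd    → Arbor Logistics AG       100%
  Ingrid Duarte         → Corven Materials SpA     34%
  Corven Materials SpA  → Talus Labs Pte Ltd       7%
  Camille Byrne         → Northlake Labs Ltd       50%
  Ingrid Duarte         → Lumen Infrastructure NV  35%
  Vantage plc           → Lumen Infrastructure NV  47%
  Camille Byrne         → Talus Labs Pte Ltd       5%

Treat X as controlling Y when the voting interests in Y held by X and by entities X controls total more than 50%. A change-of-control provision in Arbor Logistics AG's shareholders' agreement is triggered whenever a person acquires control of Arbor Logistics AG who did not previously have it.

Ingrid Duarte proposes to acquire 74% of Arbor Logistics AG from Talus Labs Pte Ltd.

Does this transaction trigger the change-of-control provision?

The purchase adds only to Ingrid's holdings (Talus's stake shrinks), so Ingrid is the only person who could newly come to control Arbor.
Ingrid holds 85% of Vantage, so Ingrid controls Vantage.
Vantage and Ingrid together hold 47% + 35% = 82% of Lumen, so Ingrid controls Lumen.
Vantage holds 100% of Solent, so Ingrid controls Solent.
Neither Ingrid nor any entity Ingrid controls holds any voting interest in Arbor.
So before the transaction, Ingrid does not control Arbor.
After the purchase, Ingrid holds 74% of Arbor directly, and Talus's stake falls to 26%.
Ingrid holds 74% of Arbor, so Ingrid controls Arbor.
Ingrid did not control Arbor before and does after, so the clause is triggered.

Yes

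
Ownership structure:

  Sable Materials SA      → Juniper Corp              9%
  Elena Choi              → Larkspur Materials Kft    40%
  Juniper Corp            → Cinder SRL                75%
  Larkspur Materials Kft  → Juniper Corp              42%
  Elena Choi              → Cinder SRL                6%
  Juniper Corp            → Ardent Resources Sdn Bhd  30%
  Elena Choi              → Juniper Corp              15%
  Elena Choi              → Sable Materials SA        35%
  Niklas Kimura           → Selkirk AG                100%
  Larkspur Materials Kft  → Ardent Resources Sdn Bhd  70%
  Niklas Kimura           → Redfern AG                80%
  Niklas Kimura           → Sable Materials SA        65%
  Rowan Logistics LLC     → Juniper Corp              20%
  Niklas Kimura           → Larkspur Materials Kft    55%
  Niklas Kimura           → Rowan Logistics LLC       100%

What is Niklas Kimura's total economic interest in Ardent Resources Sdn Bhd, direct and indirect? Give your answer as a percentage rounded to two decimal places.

Niklas reaches Ardent along 4 paths.
Via Larkspur: 55% × 70% = 38.5%.
Via Rowan → Juniper: 100% × 20% × 30% = 6%.
Via Larkspur → Juniper: 55% × 42% × 30% = 6.93%.
Via Sable → Juniper: 65% × 9% × 30% = 1.755%.
Total: 38.5% + 6% + 6.93% + 1.755% = 53.185%.
Rounded: 53.19%.

53.19%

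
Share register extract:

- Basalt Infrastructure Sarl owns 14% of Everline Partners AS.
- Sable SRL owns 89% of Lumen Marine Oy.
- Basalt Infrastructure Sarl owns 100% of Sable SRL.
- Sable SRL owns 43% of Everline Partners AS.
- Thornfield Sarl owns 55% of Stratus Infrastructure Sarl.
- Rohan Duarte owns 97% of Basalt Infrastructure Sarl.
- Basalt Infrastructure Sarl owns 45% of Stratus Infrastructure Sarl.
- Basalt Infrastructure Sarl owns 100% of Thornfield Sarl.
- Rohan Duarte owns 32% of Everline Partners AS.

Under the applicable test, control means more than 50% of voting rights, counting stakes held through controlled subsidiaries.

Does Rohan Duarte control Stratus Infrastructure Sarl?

Yes

Rohan holds 97% of Basalt, so Rohan controls Basalt.
Basalt holds 100% of Thornfield, so Rohan controls Thornfield.
Thornfield and Basalt together hold 55% + 45% = 100% of Stratus, so Rohan controls Stratus.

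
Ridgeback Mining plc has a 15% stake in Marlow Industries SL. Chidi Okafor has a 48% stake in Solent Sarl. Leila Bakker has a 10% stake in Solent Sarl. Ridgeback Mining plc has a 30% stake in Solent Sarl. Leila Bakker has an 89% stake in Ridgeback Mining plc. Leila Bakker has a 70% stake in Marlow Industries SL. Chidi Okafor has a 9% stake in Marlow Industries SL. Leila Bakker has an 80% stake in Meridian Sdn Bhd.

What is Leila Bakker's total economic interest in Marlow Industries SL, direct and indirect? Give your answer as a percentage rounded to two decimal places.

83.35%

Leila reaches Marlow along 2 paths.
Direct stake: 70% = 70%.
Via Ridgeback: 89% × 15% = 13.35%.
Total: 70% + 13.35% = 83.35%.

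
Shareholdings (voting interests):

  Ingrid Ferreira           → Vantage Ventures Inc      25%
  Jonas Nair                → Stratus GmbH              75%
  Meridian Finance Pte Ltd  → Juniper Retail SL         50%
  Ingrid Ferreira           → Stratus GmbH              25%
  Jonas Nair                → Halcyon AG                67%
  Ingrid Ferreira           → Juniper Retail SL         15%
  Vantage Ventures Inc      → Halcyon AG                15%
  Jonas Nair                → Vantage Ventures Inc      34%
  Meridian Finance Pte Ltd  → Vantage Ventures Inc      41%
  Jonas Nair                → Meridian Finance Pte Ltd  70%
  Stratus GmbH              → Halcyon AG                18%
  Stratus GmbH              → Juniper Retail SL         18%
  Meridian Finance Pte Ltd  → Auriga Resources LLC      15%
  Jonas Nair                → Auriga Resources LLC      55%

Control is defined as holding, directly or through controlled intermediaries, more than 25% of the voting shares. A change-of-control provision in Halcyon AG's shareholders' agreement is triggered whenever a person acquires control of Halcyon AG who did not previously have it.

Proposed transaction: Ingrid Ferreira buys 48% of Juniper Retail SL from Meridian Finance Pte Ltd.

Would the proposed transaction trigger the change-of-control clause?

The purchase adds only to Ingrid's holdings (Meridian's stake shrinks), so Ingrid is the only person who could newly come to control Halcyon.
Ingrid's largest direct stake is 25% in Stratus, which does not meet the threshold, so Ingrid controls no company.
Neither Ingrid nor any entity Ingrid controls holds any voting interest in Halcyon.
So before the transaction, Ingrid does not control Halcyon.
After the purchase, Ingrid's direct stake in Juniper rises to 15% + 48% = 63%, and Meridian's stake falls to 2%.
Ingrid holds 63% of Juniper, so Ingrid controls Juniper.
After the transaction, neither Ingrid nor any entity Ingrid controls holds a voting interest in Halcyon, so Ingrid still does not control it.
No new person acquires control, so the clause is not triggered.

No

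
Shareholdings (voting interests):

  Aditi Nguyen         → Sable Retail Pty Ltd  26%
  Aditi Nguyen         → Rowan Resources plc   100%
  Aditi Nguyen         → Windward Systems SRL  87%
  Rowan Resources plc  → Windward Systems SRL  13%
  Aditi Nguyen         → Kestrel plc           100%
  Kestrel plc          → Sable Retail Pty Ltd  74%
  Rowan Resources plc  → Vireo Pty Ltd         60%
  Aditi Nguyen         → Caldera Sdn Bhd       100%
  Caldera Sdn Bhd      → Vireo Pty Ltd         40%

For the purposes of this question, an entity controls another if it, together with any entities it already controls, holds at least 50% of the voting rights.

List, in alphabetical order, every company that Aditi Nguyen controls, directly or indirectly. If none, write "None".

Caldera Sdn Bhd, Kestrel plc, Rowan Resources plc, Sable Retail Pty Ltd, Vireo Pty Ltd, Windward Systems SRL

Aditi holds 100% of Rowan, so Aditi controls Rowan.
Aditi holds 100% of Kestrel, so Aditi controls Kestrel.
Aditi holds 100% of Caldera, so Aditi controls Caldera.
Aditi and Rowan together hold 87% + 13% = 100% of Windward, so Aditi controls Windward.
Rowan and Caldera together hold 60% + 40% = 100% of Vireo, so Aditi controls Vireo.
Aditi and Kestrel together hold 26% + 74% = 100% of Sable, so Aditi controls Sable.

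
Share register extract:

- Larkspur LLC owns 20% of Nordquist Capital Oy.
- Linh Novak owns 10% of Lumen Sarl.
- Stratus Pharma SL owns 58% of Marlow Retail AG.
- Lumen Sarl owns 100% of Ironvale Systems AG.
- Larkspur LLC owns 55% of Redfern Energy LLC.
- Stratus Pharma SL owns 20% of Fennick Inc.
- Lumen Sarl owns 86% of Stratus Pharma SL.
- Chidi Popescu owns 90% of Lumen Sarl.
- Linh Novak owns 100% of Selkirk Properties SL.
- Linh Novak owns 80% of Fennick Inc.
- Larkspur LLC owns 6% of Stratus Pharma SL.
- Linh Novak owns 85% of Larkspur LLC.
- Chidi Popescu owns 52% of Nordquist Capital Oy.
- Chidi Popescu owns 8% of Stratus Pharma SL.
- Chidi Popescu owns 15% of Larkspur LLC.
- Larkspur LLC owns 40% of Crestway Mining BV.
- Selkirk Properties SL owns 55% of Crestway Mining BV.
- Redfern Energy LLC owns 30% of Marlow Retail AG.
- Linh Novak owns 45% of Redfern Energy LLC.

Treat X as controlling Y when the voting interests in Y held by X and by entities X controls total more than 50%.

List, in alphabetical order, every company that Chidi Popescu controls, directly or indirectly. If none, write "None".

Chidi holds 90% of Lumen, so Chidi controls Lumen.
Chidi and Lumen together hold 8% + 86% = 94% of Stratus, so Chidi controls Stratus.
Stratus holds 58% of Marlow, so Chidi controls Marlow.
Lumen holds 100% of Ironvale, so Chidi controls Ironvale.
Chidi holds 52% of Nordquist, so Chidi controls Nordquist.
No other company's threshold is met.

Ironvale Systems AG, Lumen Sarl, Marlow Retail AG, Nordquist Capital Oy, Stratus Pharma SL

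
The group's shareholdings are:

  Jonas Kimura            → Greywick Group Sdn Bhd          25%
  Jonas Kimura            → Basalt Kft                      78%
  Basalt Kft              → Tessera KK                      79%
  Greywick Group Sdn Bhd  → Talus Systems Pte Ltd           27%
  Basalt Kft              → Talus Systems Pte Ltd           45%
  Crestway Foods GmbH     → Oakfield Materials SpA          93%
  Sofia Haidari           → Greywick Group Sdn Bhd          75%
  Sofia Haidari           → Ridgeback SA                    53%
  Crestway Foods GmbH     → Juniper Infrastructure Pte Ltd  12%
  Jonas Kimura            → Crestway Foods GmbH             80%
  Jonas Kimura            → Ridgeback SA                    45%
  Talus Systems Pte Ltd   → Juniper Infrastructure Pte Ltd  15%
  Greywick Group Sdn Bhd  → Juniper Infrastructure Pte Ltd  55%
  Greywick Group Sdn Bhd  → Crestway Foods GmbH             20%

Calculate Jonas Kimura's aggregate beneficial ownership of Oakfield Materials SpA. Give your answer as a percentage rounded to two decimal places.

Jonas reaches Oakfield along 2 paths.
Via Greywick → Crestway: 25% × 20% × 93% = 4.65%.
Via Crestway: 80% × 93% = 74.4%.
Total: 4.65% + 74.4% = 79.05%.

79.05%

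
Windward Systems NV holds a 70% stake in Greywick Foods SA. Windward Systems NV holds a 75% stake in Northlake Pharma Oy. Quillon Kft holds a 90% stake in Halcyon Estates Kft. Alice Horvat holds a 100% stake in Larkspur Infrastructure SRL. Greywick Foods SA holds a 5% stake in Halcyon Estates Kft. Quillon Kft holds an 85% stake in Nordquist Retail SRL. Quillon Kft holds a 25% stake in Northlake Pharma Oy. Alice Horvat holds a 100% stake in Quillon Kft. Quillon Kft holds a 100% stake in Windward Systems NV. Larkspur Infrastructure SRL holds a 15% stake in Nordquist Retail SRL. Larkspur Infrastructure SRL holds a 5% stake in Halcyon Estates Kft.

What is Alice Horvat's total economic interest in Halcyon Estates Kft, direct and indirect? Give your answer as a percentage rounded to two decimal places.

98.50%

Alice reaches Halcyon along 3 paths.
Via Quillon → Windward → Greywick: 100% × 100% × 70% × 5% = 3.5%.
Via Quillon: 100% × 90% = 90%.
Via Larkspur: 100% × 5% = 5%.
Total: 3.5% + 90% + 5% = 98.5%.
Rounded: 98.50%.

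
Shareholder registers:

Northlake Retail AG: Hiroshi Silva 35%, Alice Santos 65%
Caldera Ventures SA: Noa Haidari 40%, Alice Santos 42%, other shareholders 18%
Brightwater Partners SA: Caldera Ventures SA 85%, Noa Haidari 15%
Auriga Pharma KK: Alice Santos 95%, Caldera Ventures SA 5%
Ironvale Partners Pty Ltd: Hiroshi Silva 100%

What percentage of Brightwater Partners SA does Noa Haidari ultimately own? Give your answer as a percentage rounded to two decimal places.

49.00%

Noa reaches Brightwater along 2 paths.
Via Caldera: 40% × 85% = 34%.
Direct stake: 15% = 15%.
Total: 34% + 15% = 49%.
Rounded: 49.00%.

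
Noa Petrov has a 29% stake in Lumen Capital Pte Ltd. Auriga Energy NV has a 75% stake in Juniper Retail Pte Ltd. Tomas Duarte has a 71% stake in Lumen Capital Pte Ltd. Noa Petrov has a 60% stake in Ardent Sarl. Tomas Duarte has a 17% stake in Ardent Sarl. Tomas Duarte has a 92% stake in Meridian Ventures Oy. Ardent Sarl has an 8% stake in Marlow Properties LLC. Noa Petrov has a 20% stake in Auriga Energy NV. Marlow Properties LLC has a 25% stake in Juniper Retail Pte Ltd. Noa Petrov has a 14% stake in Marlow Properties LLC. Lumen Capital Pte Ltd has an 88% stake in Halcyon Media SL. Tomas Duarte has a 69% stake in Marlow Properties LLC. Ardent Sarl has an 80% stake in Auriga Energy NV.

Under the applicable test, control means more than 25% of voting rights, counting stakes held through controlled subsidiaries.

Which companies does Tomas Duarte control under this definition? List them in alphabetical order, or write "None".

Halcyon Media SL, Lumen Capital Pte Ltd, Marlow Properties LLC, Meridian Ventures Oy

Tomas holds 71% of Lumen, so Tomas controls Lumen.
Tomas holds 69% of Marlow, so Tomas controls Marlow.
Tomas holds 92% of Meridian, so Tomas controls Meridian.
Lumen holds 88% of Halcyon, so Tomas controls Halcyon.
No other company's threshold is met.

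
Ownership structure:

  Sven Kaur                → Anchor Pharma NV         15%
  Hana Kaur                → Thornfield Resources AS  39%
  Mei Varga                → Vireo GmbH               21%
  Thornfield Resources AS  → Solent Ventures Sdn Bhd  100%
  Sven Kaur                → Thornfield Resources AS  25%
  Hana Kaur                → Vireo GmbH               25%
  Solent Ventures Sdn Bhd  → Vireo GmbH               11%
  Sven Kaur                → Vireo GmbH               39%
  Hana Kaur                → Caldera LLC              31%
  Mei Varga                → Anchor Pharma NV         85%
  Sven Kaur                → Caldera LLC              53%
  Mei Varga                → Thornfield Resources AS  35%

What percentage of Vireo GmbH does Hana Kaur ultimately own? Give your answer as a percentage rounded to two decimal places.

Hana reaches Vireo along 2 paths.
Direct stake: 25% = 25%.
Via Thornfield → Solent: 39% × 100% × 11% = 4.29%.
Total: 25% + 4.29% = 29.29%.

29.29%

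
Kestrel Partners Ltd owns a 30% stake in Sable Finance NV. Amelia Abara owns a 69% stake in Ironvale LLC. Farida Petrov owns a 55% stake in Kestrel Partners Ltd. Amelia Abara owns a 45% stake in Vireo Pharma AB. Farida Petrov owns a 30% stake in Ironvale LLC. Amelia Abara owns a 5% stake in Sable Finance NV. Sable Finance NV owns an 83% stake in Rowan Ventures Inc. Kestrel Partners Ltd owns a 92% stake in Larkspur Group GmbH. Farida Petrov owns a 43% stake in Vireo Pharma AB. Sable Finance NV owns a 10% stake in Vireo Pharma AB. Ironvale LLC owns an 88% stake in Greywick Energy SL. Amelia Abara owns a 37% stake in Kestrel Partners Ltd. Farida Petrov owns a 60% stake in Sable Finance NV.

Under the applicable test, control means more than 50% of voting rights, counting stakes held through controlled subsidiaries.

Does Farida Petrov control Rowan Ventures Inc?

Farida holds 55% of Kestrel, so Farida controls Kestrel.
Farida and Kestrel together hold 60% + 30% = 90% of Sable, so Farida controls Sable.
Sable holds 83% of Rowan, so Farida controls Rowan.

Yes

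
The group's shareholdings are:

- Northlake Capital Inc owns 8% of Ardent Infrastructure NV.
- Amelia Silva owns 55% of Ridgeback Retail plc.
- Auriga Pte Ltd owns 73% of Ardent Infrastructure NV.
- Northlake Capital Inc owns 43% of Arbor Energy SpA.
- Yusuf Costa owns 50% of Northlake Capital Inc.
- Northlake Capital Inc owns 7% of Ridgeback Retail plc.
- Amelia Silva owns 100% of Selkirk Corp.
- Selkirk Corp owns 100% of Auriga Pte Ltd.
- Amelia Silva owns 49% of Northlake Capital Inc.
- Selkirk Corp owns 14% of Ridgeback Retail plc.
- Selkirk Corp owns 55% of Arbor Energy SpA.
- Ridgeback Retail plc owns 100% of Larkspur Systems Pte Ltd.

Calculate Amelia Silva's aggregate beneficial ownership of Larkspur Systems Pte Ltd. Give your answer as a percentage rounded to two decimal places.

72.43%

Amelia reaches Larkspur along 3 paths.
Via Ridgeback: 55% × 100% = 55%.
Via Northlake → Ridgeback: 49% × 7% × 100% = 3.43%.
Via Selkirk → Ridgeback: 100% × 14% × 100% = 14%.
Total: 55% + 3.43% + 14% = 72.43%.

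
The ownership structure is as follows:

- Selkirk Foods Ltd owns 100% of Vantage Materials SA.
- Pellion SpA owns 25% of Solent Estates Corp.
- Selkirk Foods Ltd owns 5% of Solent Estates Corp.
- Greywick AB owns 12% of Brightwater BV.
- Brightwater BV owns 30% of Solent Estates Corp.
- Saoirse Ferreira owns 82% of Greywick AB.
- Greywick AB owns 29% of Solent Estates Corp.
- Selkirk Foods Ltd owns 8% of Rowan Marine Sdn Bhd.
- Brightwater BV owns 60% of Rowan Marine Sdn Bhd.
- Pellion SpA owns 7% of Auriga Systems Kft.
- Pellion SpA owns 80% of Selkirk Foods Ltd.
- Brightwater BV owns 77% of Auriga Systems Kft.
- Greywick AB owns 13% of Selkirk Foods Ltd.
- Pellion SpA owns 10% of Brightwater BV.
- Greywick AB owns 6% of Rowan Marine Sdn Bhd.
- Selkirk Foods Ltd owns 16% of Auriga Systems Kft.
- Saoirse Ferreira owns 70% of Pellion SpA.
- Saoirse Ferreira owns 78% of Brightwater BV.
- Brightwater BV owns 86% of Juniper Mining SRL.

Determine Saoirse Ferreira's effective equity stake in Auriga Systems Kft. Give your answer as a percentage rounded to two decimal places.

88.59%

Saoirse reaches Auriga along 6 paths.
Via Pellion → Selkirk: 70% × 80% × 16% = 8.96%.
Via Greywick → Selkirk: 82% × 13% × 16% = 1.7056%.
Via Pellion: 70% × 7% = 4.9%.
Via Greywick → Brightwater: 82% × 12% × 77% = 7.5768%.
Via Pellion → Brightwater: 70% × 10% × 77% = 5.39%.
Via Brightwater: 78% × 77% = 60.06%.
Total: 8.96% + 1.7056% + 4.9% + 7.5768% + 5.39% + 60.06% = 88.5924%.
Rounded: 88.59%.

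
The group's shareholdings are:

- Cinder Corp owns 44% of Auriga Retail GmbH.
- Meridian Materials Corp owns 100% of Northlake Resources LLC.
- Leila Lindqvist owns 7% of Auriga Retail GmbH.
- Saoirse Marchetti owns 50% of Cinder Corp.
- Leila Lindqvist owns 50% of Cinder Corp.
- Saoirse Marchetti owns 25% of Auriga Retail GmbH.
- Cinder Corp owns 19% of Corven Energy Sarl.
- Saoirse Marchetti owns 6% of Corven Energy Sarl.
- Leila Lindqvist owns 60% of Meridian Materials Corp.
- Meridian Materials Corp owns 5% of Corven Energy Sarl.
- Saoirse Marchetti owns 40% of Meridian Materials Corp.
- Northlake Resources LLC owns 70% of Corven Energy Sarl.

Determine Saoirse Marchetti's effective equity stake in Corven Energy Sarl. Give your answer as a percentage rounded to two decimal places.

45.50%

Saoirse reaches Corven along 4 paths.
Via Meridian: 40% × 5% = 2%.
Via Cinder: 50% × 19% = 9.5%.
Via Meridian → Northlake: 40% × 100% × 70% = 28%.
Direct stake: 6% = 6%.
Total: 2% + 9.5% + 28% + 6% = 45.5%.
Rounded: 45.50%.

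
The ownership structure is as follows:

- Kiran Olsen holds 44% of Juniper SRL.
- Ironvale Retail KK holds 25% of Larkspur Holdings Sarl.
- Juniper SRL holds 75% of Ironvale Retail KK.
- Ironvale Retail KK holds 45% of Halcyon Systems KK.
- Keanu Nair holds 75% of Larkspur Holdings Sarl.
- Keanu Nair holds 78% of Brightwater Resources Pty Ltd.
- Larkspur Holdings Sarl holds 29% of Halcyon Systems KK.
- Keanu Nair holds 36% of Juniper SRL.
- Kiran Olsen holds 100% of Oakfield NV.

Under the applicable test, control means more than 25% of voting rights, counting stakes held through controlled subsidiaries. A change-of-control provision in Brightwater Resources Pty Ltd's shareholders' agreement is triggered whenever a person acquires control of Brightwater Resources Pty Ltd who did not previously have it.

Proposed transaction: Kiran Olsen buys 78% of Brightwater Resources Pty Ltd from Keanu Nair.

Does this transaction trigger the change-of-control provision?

Yes

The purchase adds only to Kiran's holdings (Keanu's stake shrinks), so Kiran is the only person who could newly come to control Brightwater.
Kiran holds 44% of Juniper, so Kiran controls Juniper.
Juniper holds 75% of Ironvale, so Kiran controls Ironvale.
Ironvale holds 45% of Halcyon, so Kiran controls Halcyon.
Kiran holds 100% of Oakfield, so Kiran controls Oakfield.
Neither Kiran nor any entity Kiran controls holds any voting interest in Brightwater.
So before the transaction, Kiran does not control Brightwater.
After the purchase, Kiran holds 78% of Brightwater directly, and Keanu's stake falls to 0%.
Kiran holds 78% of Brightwater, so Kiran controls Brightwater.
Kiran did not control Brightwater before and does after, so the clause is triggered.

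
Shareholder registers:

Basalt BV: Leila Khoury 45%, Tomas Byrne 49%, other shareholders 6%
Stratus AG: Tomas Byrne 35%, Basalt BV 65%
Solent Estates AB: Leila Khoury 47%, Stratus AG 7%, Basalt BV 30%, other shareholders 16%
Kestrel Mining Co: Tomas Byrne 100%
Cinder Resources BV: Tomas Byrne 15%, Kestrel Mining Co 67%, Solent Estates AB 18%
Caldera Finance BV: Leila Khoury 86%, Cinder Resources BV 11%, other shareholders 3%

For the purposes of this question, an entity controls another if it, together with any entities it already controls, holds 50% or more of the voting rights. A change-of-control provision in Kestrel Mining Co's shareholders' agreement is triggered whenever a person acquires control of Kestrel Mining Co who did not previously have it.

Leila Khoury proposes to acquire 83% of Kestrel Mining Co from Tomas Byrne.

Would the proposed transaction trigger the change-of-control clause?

The purchase adds only to Leila's holdings (Tomas's stake shrinks), so Leila is the only person who could newly come to control Kestrel.
Leila holds 86% of Caldera, so Leila controls Caldera.
Neither Leila nor any entity Leila controls holds any voting interest in Kestrel.
So before the transaction, Leila does not control Kestrel.
After the purchase, Leila holds 83% of Kestrel directly, and Tomas's stake falls to 17%.
Leila holds 83% of Kestrel, so Leila controls Kestrel.
Leila did not control Kestrel before and does after, so the clause is triggered.

Yes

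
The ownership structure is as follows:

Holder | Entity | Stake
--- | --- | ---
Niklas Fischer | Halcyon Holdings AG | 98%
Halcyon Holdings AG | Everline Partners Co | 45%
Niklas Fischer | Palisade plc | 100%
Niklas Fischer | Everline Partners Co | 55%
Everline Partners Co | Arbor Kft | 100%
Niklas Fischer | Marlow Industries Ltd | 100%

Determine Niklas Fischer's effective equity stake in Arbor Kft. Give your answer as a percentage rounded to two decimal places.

Niklas reaches Arbor along 2 paths.
Via Halcyon → Everline: 98% × 45% × 100% = 44.1%.
Via Everline: 55% × 100% = 55%.
Total: 44.1% + 55% = 99.1%.
Rounded: 99.10%.

99.10%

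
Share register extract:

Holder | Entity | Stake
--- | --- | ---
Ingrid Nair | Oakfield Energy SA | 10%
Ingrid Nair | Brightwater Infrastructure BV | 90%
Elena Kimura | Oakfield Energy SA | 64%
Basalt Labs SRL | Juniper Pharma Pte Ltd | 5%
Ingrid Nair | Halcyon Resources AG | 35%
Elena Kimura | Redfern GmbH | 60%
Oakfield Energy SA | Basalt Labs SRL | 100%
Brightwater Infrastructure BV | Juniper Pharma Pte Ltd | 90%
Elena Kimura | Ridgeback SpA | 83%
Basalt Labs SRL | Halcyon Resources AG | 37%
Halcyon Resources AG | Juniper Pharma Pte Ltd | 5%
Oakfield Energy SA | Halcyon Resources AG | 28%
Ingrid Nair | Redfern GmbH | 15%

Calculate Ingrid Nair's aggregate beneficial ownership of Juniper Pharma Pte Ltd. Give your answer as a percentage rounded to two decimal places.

83.58%

Ingrid reaches Juniper along 5 paths.
Via Halcyon: 35% × 5% = 1.75%.
Via Oakfield → Basalt → Halcyon: 10% × 100% × 37% × 5% = 0.185%.
Via Oakfield → Halcyon: 10% × 28% × 5% = 0.14%.
Via Brightwater: 90% × 90% = 81%.
Via Oakfield → Basalt: 10% × 100% × 5% = 0.5%.
Total: 1.75% + 0.185% + 0.14% + 81% + 0.5% = 83.575%.
Rounded: 83.58%.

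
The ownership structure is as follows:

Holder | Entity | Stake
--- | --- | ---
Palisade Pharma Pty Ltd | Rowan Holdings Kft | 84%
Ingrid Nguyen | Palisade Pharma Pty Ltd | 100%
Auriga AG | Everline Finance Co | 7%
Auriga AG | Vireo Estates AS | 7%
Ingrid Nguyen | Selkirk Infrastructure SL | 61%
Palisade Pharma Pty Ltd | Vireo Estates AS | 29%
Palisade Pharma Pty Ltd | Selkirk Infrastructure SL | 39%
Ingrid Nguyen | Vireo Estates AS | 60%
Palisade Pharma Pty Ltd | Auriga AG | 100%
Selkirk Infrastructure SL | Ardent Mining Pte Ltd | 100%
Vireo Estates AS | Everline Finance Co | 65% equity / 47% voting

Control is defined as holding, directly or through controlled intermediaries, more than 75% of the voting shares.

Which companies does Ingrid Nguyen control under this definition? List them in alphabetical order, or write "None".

Ardent Mining Pte Ltd, Auriga AG, Palisade Pharma Pty Ltd, Rowan Holdings Kft, Selkirk Infrastructure SL, Vireo Estates AS

Ingrid holds 100% of Palisade, so Ingrid controls Palisade.
Palisade holds 100% of Auriga, so Ingrid controls Auriga.
Ingrid and Palisade together hold 61% + 39% = 100% of Selkirk, so Ingrid controls Selkirk.
Ingrid and Palisade and Auriga together hold 60% + 29% + 7% = 96% of Vireo, so Ingrid controls Vireo.
Palisade holds 84% of Rowan, so Ingrid controls Rowan.
Selkirk holds 100% of Ardent, so Ingrid controls Ardent.
No other company's threshold is met.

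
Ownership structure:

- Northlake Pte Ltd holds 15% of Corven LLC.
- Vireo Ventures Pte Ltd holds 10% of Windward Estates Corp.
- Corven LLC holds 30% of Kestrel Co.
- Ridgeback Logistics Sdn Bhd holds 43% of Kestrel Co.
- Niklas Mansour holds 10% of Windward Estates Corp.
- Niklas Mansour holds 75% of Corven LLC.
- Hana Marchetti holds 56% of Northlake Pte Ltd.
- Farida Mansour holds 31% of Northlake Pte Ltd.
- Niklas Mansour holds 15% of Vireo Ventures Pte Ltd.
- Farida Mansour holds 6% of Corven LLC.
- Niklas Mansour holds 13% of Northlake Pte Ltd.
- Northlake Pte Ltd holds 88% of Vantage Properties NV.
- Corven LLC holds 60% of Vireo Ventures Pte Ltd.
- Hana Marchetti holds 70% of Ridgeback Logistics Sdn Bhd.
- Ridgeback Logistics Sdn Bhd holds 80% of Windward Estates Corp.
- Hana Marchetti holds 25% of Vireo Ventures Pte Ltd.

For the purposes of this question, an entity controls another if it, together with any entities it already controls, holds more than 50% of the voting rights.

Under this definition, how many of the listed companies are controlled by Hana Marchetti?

Hana holds 56% of Northlake, so Hana controls Northlake.
Hana holds 70% of Ridgeback, so Hana controls Ridgeback.
Northlake holds 88% of Vantage, so Hana controls Vantage.
Ridgeback holds 80% of Windward, so Hana controls Windward.
No other company's threshold is met.
Hana controls 4 companies.

4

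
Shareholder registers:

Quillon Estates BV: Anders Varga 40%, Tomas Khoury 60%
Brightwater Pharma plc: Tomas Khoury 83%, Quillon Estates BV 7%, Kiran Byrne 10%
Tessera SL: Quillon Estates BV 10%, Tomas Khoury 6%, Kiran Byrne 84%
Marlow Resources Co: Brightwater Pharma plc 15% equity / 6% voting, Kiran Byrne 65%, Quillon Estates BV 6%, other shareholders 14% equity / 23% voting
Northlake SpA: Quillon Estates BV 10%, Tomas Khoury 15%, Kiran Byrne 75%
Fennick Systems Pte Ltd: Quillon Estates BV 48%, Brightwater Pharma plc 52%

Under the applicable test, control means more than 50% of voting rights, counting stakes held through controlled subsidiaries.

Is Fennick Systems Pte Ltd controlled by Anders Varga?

Anders's largest direct stake is 40% in Quillon, which does not meet the threshold, so Anders controls no company.
Neither Anders nor any entity Anders controls holds any voting interest in Fennick.
So Anders does not control Fennick.

No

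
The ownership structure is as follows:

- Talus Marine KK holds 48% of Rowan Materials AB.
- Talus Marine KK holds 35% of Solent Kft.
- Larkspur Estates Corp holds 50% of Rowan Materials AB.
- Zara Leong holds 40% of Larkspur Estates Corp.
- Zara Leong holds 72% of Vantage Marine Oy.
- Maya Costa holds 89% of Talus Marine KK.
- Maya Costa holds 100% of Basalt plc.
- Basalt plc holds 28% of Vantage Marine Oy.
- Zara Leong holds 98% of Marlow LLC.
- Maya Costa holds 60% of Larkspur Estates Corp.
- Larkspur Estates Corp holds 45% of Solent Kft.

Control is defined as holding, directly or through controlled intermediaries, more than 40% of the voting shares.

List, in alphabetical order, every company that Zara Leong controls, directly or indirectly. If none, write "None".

Marlow LLC, Vantage Marine Oy

Zara holds 72% of Vantage, so Zara controls Vantage.
Zara holds 98% of Marlow, so Zara controls Marlow.
No other company's threshold is met.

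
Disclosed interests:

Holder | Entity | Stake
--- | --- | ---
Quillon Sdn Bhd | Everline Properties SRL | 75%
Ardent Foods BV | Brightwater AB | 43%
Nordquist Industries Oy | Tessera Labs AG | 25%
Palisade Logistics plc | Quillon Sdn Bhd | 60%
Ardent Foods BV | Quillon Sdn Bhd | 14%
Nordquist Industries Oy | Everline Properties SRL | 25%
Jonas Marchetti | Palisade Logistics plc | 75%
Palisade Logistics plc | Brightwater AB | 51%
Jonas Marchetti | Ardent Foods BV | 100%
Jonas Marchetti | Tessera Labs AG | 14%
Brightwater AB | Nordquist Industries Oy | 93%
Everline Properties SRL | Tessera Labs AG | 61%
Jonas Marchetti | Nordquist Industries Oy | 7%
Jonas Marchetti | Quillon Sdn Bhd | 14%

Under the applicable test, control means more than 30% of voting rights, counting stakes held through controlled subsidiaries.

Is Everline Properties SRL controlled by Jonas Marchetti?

Yes

Jonas holds 100% of Ardent, so Jonas controls Ardent.
Jonas holds 75% of Palisade, so Jonas controls Palisade.
Palisade and Jonas and Ardent together hold 60% + 14% + 14% = 88% of Quillon, so Jonas controls Quillon.
Ardent and Palisade together hold 43% + 51% = 94% of Brightwater, so Jonas controls Brightwater.
Jonas and Brightwater together hold 7% + 93% = 100% of Nordquist, so Jonas controls Nordquist.
Nordquist and Quillon together hold 25% + 75% = 100% of Everline, so Jonas controls Everline.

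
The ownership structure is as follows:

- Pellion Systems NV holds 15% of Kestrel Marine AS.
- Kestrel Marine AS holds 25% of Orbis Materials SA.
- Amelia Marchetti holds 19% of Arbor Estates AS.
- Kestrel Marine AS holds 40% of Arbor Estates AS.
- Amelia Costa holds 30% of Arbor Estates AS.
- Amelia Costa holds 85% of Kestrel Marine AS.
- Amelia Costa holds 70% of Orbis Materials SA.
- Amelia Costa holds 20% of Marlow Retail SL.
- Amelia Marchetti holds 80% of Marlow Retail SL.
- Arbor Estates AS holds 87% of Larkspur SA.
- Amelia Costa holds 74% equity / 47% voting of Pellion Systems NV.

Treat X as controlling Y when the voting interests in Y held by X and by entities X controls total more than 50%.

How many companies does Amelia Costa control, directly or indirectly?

4

Amelia Costa holds 85% of Kestrel, so Amelia Costa controls Kestrel.
Amelia Costa and Kestrel together hold 30% + 40% = 70% of Arbor, so Amelia Costa controls Arbor.
Arbor holds 87% of Larkspur, so Amelia Costa controls Larkspur.
Amelia Costa and Kestrel together hold 70% + 25% = 95% of Orbis, so Amelia Costa controls Orbis.
No other company's threshold is met.
Amelia Costa controls 4 companies.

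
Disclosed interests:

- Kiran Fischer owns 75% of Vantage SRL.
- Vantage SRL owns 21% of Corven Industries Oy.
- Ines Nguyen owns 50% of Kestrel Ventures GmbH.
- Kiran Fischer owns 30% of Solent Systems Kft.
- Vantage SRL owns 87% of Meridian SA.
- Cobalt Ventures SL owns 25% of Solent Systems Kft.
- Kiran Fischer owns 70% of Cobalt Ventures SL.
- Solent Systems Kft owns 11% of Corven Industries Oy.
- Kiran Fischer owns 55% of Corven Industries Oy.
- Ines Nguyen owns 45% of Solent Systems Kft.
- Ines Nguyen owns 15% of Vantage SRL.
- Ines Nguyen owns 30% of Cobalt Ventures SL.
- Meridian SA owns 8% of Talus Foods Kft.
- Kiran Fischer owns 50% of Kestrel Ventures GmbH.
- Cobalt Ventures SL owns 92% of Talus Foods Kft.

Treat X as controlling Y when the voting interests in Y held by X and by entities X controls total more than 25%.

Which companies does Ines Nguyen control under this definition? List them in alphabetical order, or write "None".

Cobalt Ventures SL, Kestrel Ventures GmbH, Solent Systems Kft, Talus Foods Kft

Ines holds 30% of Cobalt, so Ines controls Cobalt.
Cobalt and Ines together hold 25% + 45% = 70% of Solent, so Ines controls Solent.
Ines holds 50% of Kestrel, so Ines controls Kestrel.
Cobalt holds 92% of Talus, so Ines controls Talus.
No other company's threshold is met.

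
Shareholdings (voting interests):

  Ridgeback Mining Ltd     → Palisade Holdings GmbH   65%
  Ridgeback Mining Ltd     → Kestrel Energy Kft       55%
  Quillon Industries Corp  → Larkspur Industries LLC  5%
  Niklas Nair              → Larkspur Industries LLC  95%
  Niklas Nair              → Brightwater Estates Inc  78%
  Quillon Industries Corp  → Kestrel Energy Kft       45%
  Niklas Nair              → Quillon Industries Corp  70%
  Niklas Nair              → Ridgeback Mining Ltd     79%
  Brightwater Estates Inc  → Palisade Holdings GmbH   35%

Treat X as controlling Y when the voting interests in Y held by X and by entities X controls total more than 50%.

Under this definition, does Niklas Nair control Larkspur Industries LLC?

Niklas holds 70% of Quillon, so Niklas controls Quillon.
Niklas and Quillon together hold 95% + 5% = 100% of Larkspur, so Niklas controls Larkspur.

Yes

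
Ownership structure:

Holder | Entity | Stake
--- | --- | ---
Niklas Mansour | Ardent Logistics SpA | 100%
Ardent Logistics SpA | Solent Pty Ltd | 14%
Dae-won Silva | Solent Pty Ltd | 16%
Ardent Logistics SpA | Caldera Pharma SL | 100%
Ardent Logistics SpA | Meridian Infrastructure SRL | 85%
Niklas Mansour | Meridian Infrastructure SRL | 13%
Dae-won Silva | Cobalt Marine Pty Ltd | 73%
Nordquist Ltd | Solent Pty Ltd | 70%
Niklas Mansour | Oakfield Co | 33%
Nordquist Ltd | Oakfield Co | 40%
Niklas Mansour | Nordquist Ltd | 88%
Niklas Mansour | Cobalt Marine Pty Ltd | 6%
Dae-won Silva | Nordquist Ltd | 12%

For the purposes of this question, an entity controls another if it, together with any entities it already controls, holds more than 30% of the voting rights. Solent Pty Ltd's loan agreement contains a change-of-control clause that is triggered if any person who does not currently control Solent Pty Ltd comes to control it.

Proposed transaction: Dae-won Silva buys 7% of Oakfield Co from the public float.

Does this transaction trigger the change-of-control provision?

No

The purchase changes only Dae-won's holdings, so Dae-won is the only person who could newly come to control Solent.
Dae-won holds 73% of Cobalt, so Dae-won controls Cobalt.
In Solent, Dae-won's side holds only 16%, not > 30%.
So before the transaction, Dae-won does not control Solent.
After the purchase, Dae-won holds 7% of Oakfield directly.
Dae-won's side now holds 7% of Oakfield, not > 30%, so Dae-won still does not control Oakfield.
After the transaction, Dae-won's side holds 16% of Solent, not > 30%, so Dae-won still does not control Solent.
No new person acquires control, so the clause is not triggered.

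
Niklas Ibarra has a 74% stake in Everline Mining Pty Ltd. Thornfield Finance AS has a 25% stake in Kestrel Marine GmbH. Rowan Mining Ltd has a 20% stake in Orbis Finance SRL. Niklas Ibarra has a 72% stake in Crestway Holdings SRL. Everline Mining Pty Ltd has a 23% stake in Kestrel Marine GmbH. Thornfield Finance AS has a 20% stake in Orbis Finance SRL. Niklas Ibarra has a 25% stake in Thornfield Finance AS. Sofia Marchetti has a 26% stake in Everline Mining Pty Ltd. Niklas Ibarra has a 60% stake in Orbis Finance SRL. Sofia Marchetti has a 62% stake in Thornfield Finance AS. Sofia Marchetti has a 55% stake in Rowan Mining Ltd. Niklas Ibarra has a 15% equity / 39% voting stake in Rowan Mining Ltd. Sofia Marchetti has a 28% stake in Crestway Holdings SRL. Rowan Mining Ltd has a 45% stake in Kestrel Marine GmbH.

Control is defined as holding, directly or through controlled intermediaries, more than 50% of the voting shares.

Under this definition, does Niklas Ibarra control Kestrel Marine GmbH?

No

Niklas holds 74% of Everline, so Niklas controls Everline.
Niklas holds 60% of Orbis, so Niklas controls Orbis.
Niklas holds 72% of Crestway, so Niklas controls Crestway.
In Kestrel, Niklas's side holds only 23%, not > 50%.
So Niklas does not control Kestrel.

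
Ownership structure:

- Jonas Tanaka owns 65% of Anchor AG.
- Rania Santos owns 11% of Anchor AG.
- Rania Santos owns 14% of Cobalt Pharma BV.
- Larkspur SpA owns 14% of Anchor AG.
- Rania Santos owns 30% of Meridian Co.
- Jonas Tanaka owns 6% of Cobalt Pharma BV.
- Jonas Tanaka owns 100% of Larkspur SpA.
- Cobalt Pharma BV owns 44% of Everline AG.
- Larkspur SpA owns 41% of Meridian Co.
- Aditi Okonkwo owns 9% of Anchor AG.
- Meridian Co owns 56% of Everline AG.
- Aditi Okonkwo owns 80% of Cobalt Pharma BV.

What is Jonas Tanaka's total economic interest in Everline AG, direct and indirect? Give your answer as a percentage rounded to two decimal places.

25.60%

Jonas reaches Everline along 2 paths.
Via Larkspur → Meridian: 100% × 41% × 56% = 22.96%.
Via Cobalt: 6% × 44% = 2.64%.
Total: 22.96% + 2.64% = 25.6%.
Rounded: 25.60%.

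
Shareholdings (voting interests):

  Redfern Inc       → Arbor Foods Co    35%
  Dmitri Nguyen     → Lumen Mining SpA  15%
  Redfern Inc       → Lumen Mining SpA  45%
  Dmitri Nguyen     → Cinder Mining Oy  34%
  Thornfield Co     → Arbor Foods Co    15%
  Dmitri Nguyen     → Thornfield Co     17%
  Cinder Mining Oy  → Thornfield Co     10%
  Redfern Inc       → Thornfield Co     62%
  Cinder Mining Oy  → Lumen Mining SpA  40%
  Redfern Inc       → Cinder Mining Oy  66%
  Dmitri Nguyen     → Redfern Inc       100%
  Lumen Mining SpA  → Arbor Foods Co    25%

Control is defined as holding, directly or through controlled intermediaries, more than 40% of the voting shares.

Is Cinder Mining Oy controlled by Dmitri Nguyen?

Yes

Dmitri holds 100% of Redfern, so Dmitri controls Redfern.
Redfern and Dmitri together hold 66% + 34% = 100% of Cinder, so Dmitri controls Cinder.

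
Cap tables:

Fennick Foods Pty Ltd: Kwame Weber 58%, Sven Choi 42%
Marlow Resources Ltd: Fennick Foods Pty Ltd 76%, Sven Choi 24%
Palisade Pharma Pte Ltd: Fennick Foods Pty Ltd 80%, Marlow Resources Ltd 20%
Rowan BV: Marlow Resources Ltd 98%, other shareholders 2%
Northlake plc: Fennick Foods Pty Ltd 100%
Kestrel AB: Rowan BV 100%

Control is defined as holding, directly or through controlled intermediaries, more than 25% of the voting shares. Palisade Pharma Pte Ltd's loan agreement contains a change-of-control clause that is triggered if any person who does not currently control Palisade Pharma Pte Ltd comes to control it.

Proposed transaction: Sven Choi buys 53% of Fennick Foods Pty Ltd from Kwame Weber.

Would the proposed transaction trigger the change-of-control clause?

No

The purchase adds only to Sven's holdings (Kwame's stake shrinks), so Sven is the only person who could newly come to control Palisade.
Sven holds 42% of Fennick, so Sven controls Fennick.
Fennick and Sven together hold 76% + 24% = 100% of Marlow, so Sven controls Marlow.
Fennick and Marlow together hold 80% + 20% = 100% of Palisade, so Sven controls Palisade.
So Sven already controls Palisade before the transaction.
After the purchase, Sven's direct stake in Fennick rises to 42% + 53% = 95%, and Kwame's stake falls to 5%.
Sven controlled Palisade already, so this is not a new person acquiring control; every other person's position is unchanged or reduced.
No new person acquires control, so the clause is not triggered.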